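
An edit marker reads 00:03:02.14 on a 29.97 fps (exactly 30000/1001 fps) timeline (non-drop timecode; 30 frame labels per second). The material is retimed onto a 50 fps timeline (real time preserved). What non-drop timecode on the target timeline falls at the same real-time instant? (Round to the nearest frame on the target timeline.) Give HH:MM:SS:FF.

Source frame index: (0×3600 + 3×60 + 2) × 30 + 14 = 5474.
Real time: 5474 / (30000/1001) = 2739737/15000 s.
Target frame: (2739737/15000) × (50) = 2739737/300 ≈ 9132.457 → 9132.
At 50 labels/s: frame 9132 → 00:03:02:32.

00:03:02:32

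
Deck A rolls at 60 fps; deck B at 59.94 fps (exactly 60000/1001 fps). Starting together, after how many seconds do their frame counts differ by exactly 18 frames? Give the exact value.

The gap grows by |60000/1001 − 60| = 60/1001 frames per second.
Time for a 18-frame gap: 18 ÷ (60/1001) = 300.3 s.

300.3 seconds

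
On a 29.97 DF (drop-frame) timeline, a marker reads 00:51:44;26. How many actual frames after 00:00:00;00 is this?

93054

As if non-drop at 30 labels/s: (0 × 3600 + 51 × 60 + 44) × 30 + 26 = 93146.
Minute boundaries passed: 51; those not divisible by 10: 51 − 5 = 46; dropped labels = 2 × 46 = 92.
Actual frame index = 93146 − 92 = 93054.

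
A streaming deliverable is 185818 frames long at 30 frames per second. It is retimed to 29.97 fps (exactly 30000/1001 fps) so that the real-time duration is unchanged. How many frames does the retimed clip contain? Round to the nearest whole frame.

185632 frames

Frames at target rate = 185818 × (30000/1001) / (30) = 185818000/1001 ≈ 185632.368.
Nearest whole frame: 185632.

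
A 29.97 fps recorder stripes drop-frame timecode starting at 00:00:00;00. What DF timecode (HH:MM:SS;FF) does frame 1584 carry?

Ten DF minutes hold 17982 frames, so frame 1584 lies in block 0 (frames 0–17981) with 1584 frames into that block.
The block's first minute is 1800 frames and the rest 1798 each; 1584 frames reaches minute 0, so 0 × 18 + 0 × 2 = 0 labels have been skipped so far.
Adding those back, label number 1584 + 0 = 1584 at 30 labels/s is 52 s + 24 f = 0 h 0 min 52 s frame 24, i.e. 00:00:52;24.

00:00:52;24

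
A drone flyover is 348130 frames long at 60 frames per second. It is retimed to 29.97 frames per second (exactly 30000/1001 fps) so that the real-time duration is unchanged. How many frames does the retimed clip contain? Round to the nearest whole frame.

Frames at target rate = 348130 × (30000/1001) / (60) = 174065000/1001 ≈ 173891.109.
Nearest whole frame: 173891.

173891 frames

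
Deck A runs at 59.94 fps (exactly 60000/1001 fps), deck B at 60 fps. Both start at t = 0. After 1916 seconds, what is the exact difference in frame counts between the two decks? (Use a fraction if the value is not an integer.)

114960/1001 frames

A emits 60000/1001 × 1916 = 114960000/1001 frames; B emits 60 × 1916 = 114960.
Difference = 114960/1001 frames (≈ 114.8452); B is ahead of A.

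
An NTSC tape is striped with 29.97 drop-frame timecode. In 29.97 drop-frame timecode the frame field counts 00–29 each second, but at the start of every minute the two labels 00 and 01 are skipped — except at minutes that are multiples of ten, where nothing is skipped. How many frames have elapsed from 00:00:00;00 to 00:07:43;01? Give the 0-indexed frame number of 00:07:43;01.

13877

As if non-drop at 30 labels/s: (0 × 3600 + 7 × 60 + 43) × 30 + 1 = 13891.
Minute boundaries passed: 7; those not divisible by 10: 7 − 0 = 7; dropped labels = 2 × 7 = 14.
Actual frame index = 13891 − 14 = 13877.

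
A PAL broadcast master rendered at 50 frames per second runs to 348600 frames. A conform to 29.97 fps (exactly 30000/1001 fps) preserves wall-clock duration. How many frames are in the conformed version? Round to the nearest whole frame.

Frames at target rate = 348600 × (30000/1001) / (50) = 29880000/143 ≈ 208951.049.
Nearest whole frame: 208951.

208951 frames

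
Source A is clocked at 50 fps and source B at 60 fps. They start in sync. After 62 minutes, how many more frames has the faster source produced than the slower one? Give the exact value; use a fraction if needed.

62 min = 3720 s.
A emits 50 × 3720 = 186000 frames; B emits 60 × 3720 = 223200.
Difference = 37200 frames; B is ahead of A.

37200 frames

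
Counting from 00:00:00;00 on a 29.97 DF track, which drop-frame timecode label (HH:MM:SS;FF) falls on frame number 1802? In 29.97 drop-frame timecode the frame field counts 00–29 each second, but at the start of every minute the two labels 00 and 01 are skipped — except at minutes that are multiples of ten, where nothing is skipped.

Each 10-minute DF block holds 10 × 60 × 30 − 9 × 2 = 17982 frames. 1802 ÷ 17982 → 0 full blocks, remainder 1802.
Within the partial block the first minute is 1800 frames and each further minute 1798, so 1 further minute boundary passed. Total skipped labels = 18 × 0 + 2 × 1 = 2.
Non-drop label index = 1802 + 2 = 1804; at 30 labels/s that is 00:01:00:04, i.e. DF 00:01:00;04.

00:01:00;04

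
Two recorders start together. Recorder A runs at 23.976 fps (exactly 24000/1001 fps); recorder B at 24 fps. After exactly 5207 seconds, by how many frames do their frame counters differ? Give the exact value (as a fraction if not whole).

A emits 24000/1001 × 5207 = 124968000/1001 frames; B emits 24 × 5207 = 124968.
Difference = 124968/1001 frames (≈ 124.8432); B is ahead of A.

124968/1001 frames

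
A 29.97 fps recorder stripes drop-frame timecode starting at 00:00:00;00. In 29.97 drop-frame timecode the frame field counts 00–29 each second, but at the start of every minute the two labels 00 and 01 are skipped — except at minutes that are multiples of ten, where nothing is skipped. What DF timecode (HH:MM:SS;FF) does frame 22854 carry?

Ten DF minutes hold 17982 frames, so frame 22854 lies in block 1 (frames 17982–35963) with 4872 frames into that block.
The block's first minute is 1800 frames and the rest 1798 each; 4872 frames reaches minute 2, so 1 × 18 + 2 × 2 = 22 labels have been skipped so far.
Adding those back, label number 22854 + 22 = 22876 at 30 labels/s is 762 s + 16 f = 0 h 12 min 42 s frame 16, i.e. 00:12:42;16.

00:12:42;16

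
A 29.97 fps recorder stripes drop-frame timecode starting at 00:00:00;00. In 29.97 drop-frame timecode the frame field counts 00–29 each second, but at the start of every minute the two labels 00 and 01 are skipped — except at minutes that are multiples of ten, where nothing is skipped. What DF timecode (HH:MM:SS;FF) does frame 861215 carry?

Ten DF minutes hold 17982 frames, so frame 861215 lies in block 47 (frames 845154–863135) with 16061 frames into that block.
The block's first minute is 1800 frames and the rest 1798 each; 16061 frames reaches minute 8, so 47 × 18 + 8 × 2 = 862 labels have been skipped so far.
Adding those back, label number 861215 + 862 = 862077 at 30 labels/s is 28735 s + 27 f = 7 h 58 min 55 s frame 27, i.e. 07:58:55;27.

07:58:55;27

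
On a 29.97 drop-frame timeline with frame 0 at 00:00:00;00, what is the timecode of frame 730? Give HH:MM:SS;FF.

00:00:24;10

Ten DF minutes hold 17982 frames, so frame 730 lies in block 0 (frames 0–17981) with 730 frames into that block.
The block's first minute is 1800 frames and the rest 1798 each; 730 frames reaches minute 0, so 0 × 18 + 0 × 2 = 0 labels have been skipped so far.
Adding those back, label number 730 + 0 = 730 at 30 labels/s is 24 s + 10 f = 0 h 0 min 24 s frame 10, i.e. 00:00:24;10.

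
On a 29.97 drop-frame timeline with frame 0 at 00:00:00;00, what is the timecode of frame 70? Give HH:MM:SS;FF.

00:00:02;10

Ten DF minutes hold 17982 frames, so frame 70 lies in block 0 (frames 0–17981) with 70 frames into that block.
The block's first minute is 1800 frames and the rest 1798 each; 70 frames reaches minute 0, so 0 × 18 + 0 × 2 = 0 labels have been skipped so far.
Adding those back, label number 70 + 0 = 70 at 30 labels/s is 2 s + 10 f = 0 h 0 min 2 s frame 10, i.e. 00:00:02;10.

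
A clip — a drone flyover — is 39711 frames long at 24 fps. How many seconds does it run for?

Running time = 39711 / (24) = 1654.625 s.

1654.625 seconds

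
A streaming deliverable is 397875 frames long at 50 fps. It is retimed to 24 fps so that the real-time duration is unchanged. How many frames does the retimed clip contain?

190980 frames

Target frames = source frames × (target rate / source rate) = 397875 × (24)/(50) = 397875 × 12/25 = 190980.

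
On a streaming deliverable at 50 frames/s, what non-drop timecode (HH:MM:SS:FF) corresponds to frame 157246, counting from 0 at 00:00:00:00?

157246 ÷ 50 = 3144 full seconds, remainder 46 frames.
3144 s = 0 h 52 min 24 s.
Timecode: 00:52:24:46.

00:52:24:46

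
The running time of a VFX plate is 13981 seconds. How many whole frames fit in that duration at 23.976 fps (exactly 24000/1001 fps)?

Frames = 13981 × 24000/1001 = 30504000/91 ≈ 335208.7912.
Complete frames: 335208.

335208 frames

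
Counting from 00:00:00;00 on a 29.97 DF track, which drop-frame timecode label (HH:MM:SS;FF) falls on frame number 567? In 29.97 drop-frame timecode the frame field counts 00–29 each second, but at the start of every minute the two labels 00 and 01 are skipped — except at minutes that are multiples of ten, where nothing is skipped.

Each 10-minute DF block holds 10 × 60 × 30 − 9 × 2 = 17982 frames. 567 ÷ 17982 → 0 full blocks, remainder 567.
Within the partial block the first minute is 1800 frames and each further minute 1798, so 0 further minute boundaries passed. Total skipped labels = 18 × 0 + 2 × 0 = 0.
Non-drop label index = 567 + 0 = 567; at 30 labels/s that is 00:00:18:27, i.e. DF 00:00:18;27.

00:00:18;27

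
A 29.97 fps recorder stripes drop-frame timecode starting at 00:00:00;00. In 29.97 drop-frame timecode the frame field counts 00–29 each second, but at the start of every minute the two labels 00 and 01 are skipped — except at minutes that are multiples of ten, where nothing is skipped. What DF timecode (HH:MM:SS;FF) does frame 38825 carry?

Each 10-minute DF block holds 10 × 60 × 30 − 9 × 2 = 17982 frames. 38825 ÷ 17982 → 2 full blocks, remainder 2861.
Within the partial block the first minute is 1800 frames and each further minute 1798, so 1 further minute boundary passed. Total skipped labels = 18 × 2 + 2 × 1 = 38.
Non-drop label index = 38825 + 38 = 38863; at 30 labels/s that is 00:21:35:13, i.e. DF 00:21:35;13.

00:21:35;13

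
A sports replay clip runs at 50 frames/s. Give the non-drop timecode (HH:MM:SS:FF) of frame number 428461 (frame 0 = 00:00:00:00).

428461 ÷ 50 = 8569 full seconds, remainder 11 frames.
8569 s = 2 h 22 min 49 s.
Timecode: 02:22:49:11.

02:22:49:11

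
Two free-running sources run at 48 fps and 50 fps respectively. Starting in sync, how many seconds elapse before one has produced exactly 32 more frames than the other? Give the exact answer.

The gap grows by |50 − 48| = 2 frames per second.
Time for a 32-frame gap: 32 ÷ (2) = 16 s.

16 seconds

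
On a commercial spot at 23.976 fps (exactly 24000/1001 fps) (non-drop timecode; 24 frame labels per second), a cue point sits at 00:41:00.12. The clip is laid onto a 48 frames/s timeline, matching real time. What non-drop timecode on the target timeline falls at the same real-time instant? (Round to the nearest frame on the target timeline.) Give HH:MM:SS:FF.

Source frame index: (0×3600 + 41×60 + 0) × 24 + 12 = 59052.
Real time: 59052 / (24000/1001) = 4925921/2000 s.
Target frame: (4925921/2000) × (48) = 14777763/125 ≈ 118222.104 → 118222.
At 48 labels/s: frame 118222 → 00:41:02:46.

00:41:02:46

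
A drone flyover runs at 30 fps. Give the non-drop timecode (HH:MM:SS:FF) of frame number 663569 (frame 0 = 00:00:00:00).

663569 ÷ 30 = 22118 full seconds, remainder 29 frames.
22118 s = 6 h 8 min 38 s.
Timecode: 06:08:38:29.

06:08:38:29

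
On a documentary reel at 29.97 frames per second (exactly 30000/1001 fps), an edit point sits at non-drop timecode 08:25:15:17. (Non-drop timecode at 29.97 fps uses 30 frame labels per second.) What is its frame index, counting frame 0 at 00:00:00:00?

Total seconds to the label: (8 × 3600 + 25 × 60 + 15) = 30315.
Frame index = 30315 × 30 + 17 = 909467.

909467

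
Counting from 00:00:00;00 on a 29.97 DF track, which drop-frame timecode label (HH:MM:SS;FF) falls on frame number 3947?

Each 10-minute DF block holds 10 × 60 × 30 − 9 × 2 = 17982 frames. 3947 ÷ 17982 → 0 full blocks, remainder 3947.
Within the partial block the first minute is 1800 frames and each further minute 1798, so 2 further minute boundaries passed. Total skipped labels = 18 × 0 + 2 × 2 = 4.
Non-drop label index = 3947 + 4 = 3951; at 30 labels/s that is 00:02:11:21, i.e. DF 00:02:11;21.

00:02:11;21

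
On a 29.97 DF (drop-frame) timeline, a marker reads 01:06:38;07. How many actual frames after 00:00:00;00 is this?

119827

As if non-drop at 30 labels/s: (1 × 3600 + 6 × 60 + 38) × 30 + 7 = 119947.
Minute boundaries passed: 66; those not divisible by 10: 66 − 6 = 60; dropped labels = 2 × 60 = 120.
Actual frame index = 119947 − 120 = 119827.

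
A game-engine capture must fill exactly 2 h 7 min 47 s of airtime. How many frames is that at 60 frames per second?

460020 frames

2 h 7 min 47 s = 7667 s.
Frames = 7667 × 60 = 460020.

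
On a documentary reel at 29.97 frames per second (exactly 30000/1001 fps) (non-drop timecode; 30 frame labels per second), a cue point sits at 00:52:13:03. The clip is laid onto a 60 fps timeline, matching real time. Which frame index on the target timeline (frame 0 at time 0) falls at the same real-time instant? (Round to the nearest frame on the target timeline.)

frame 188174

Source frame index: (0×3600 + 52×60 + 13) × 30 + 3 = 93993.
Real time: 93993 / (30000/1001) = 31362331/10000 s.
Target frame: (31362331/10000) × (60) = 94086993/500 ≈ 188173.986 → 188174.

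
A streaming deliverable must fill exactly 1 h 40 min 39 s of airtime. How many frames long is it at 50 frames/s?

301950 frames

1 h 40 min 39 s = 6039 s.
Frames = 6039 × 50 = 301950.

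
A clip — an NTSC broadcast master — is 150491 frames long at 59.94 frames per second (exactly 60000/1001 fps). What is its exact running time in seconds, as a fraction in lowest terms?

Running time = 150491 ÷ (60000/1001) = 150491 × 1001/60000 = 150641491/60000 s.

150641491/60000 seconds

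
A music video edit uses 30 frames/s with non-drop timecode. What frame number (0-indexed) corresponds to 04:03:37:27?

Total seconds to the label: (4 × 3600 + 3 × 60 + 37) = 14617.
Frame index = 14617 × 30 + 27 = 438537.

438537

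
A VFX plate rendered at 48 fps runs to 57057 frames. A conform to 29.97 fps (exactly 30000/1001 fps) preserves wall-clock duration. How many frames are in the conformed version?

Target frames = source frames × (target rate / source rate) = 57057 × (30000/1001)/(48) = 57057 × 625/1001 = 35625.

35625 frames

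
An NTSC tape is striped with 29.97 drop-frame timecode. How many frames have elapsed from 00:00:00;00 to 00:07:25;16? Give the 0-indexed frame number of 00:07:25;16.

13352

As if non-drop at 30 labels/s: (0 × 3600 + 7 × 60 + 25) × 30 + 16 = 13366.
Minute boundaries passed: 7; those not divisible by 10: 7 − 0 = 7; dropped labels = 2 × 7 = 14.
Actual frame index = 13366 − 14 = 13352.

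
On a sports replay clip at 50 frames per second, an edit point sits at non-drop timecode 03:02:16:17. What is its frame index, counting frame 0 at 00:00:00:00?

546817

Total seconds to the label: (3 × 3600 + 2 × 60 + 16) = 10936.
Frame index = 10936 × 50 + 17 = 546817.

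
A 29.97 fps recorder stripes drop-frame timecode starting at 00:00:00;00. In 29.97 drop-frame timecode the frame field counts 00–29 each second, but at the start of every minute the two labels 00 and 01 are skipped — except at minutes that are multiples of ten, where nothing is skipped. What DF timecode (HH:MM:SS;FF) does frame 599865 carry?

Each 10-minute DF block holds 10 × 60 × 30 − 9 × 2 = 17982 frames. 599865 ÷ 17982 → 33 full blocks, remainder 6459.
Within the partial block the first minute is 1800 frames and each further minute 1798, so 3 further minute boundaries passed. Total skipped labels = 18 × 33 + 2 × 3 = 600.
Non-drop label index = 599865 + 600 = 600465; at 30 labels/s that is 05:33:35:15, i.e. DF 05:33:35;15.

05:33:35;15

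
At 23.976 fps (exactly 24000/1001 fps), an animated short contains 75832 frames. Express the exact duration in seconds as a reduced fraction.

Running time = 75832 ÷ (24000/1001) = 75832 × 1001/24000 = 9488479/3000 s.

9488479/3000 seconds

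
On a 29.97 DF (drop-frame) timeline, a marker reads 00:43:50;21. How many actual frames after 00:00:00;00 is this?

As if non-drop at 30 labels/s: (0 × 3600 + 43 × 60 + 50) × 30 + 21 = 78921.
Minute boundaries passed: 43; those not divisible by 10: 43 − 4 = 39; dropped labels = 2 × 39 = 78.
Actual frame index = 78921 − 78 = 78843.

78843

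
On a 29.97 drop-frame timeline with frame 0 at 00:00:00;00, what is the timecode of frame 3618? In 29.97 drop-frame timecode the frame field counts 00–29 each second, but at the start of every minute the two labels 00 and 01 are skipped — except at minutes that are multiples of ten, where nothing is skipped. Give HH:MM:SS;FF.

Each 10-minute DF block holds 10 × 60 × 30 − 9 × 2 = 17982 frames. 3618 ÷ 17982 → 0 full blocks, remainder 3618.
Within the partial block the first minute is 1800 frames and each further minute 1798, so 2 further minute boundaries passed. Total skipped labels = 18 × 0 + 2 × 2 = 4.
Non-drop label index = 3618 + 4 = 3622; at 30 labels/s that is 00:02:00:22, i.e. DF 00:02:00;22.

00:02:00;22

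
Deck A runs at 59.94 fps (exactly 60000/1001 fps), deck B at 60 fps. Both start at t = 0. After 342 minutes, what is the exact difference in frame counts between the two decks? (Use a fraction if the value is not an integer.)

342 min = 20520 s.
A emits 60000/1001 × 20520 = 1231200000/1001 frames; B emits 60 × 20520 = 1231200.
Difference = 1231200/1001 frames (≈ 1229.9700); B is ahead of A.

1231200/1001 frames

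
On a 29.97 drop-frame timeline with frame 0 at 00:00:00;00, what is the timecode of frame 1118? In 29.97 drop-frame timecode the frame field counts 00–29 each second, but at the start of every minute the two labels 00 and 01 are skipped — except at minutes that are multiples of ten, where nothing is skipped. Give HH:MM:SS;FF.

Ten DF minutes hold 17982 frames, so frame 1118 lies in block 0 (frames 0–17981) with 1118 frames into that block.
The block's first minute is 1800 frames and the rest 1798 each; 1118 frames reaches minute 0, so 0 × 18 + 0 × 2 = 0 labels have been skipped so far.
Adding those back, label number 1118 + 0 = 1118 at 30 labels/s is 37 s + 8 f = 0 h 0 min 37 s frame 8, i.e. 00:00:37;08.

00:00:37;08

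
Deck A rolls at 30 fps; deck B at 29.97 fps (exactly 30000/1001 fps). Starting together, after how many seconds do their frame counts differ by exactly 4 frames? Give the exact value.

2002/15 seconds

The gap grows by |30000/1001 − 30| = 30/1001 frames per second.
Time for a 4-frame gap: 4 ÷ (30/1001) = 2002/15 s.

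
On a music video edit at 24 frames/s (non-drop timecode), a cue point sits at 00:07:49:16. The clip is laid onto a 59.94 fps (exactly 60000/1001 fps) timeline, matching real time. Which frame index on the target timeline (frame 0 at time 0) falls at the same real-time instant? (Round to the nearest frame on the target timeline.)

frame 28152

Source frame index: (0×3600 + 7×60 + 49) × 24 + 16 = 11272.
Real time: 11272 / (24) = 1409/3 s.
Target frame: (1409/3) × (60000/1001) = 28180000/1001 ≈ 28151.848 → 28152.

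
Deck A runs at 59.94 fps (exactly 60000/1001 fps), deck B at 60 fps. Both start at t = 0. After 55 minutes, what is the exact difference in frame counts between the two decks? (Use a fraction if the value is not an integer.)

18000/91 frames

55 min = 3300 s.
A emits 60000/1001 × 3300 = 18000000/91 frames; B emits 60 × 3300 = 198000.
Difference = 18000/91 frames (≈ 197.8022); B is ahead of A.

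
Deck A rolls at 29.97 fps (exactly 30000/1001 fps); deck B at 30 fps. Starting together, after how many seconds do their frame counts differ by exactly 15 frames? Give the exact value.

500.5 seconds

The gap grows by |30 − 30000/1001| = 30/1001 frames per second.
Time for a 15-frame gap: 15 ÷ (30/1001) = 500.5 s.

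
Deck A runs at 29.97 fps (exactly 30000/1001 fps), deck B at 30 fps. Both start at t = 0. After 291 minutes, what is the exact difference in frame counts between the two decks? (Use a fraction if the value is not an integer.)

291 min = 17460 s.
A emits 30000/1001 × 17460 = 523800000/1001 frames; B emits 30 × 17460 = 523800.
Difference = 523800/1001 frames (≈ 523.2767); B is ahead of A.

523800/1001 frames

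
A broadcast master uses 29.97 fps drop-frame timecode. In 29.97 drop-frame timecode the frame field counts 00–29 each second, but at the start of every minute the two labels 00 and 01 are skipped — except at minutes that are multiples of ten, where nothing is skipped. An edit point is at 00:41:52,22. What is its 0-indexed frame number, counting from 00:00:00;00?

As if non-drop at 30 labels/s: (0 × 3600 + 41 × 60 + 52) × 30 + 22 = 75382.
Minute boundaries passed: 41; those not divisible by 10: 41 − 4 = 37; dropped labels = 2 × 37 = 74.
Actual frame index = 75382 − 74 = 75308.

75308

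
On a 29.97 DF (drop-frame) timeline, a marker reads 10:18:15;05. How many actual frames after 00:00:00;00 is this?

Complete 10-minute blocks: 61, each 17982 frames → 1096902.
Remaining 8 whole minutes in the current block: 1800 + 7 × 1798 = 14386 frames.
Within the current minute: 15 × 30 + 5 − 2 = 453 (labels ;00/;01 skipped at this minute). Total = 1096902 + 14386 + 453 = 1111741.

1111741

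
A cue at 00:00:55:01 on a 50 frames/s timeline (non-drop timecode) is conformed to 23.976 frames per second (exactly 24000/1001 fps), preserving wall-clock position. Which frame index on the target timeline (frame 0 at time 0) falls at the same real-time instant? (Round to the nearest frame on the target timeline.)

frame 1319

Source frame index: (0×3600 + 0×60 + 55) × 50 + 1 = 2751.
Real time: 2751 / (50) = 2751/50 s.
Target frame: (2751/50) × (24000/1001) = 188640/143 ≈ 1319.161 → 1319.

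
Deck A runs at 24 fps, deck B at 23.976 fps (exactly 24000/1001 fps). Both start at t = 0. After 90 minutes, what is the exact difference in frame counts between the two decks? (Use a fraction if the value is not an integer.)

129600/1001 frames

90 min = 5400 s.
A emits 24 × 5400 = 129600 frames; B emits 24000/1001 × 5400 = 129600000/1001.
Difference = 129600/1001 frames (≈ 129.4705); B is behind A.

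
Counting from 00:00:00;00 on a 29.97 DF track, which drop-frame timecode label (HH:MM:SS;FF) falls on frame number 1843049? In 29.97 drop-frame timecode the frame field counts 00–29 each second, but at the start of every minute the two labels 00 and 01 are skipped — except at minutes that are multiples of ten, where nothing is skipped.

17:04:56;13

Each 10-minute DF block holds 10 × 60 × 30 − 9 × 2 = 17982 frames. 1843049 ÷ 17982 → 102 full blocks, remainder 8885.
Within the partial block the first minute is 1800 frames and each further minute 1798, so 4 further minute boundaries passed. Total skipped labels = 18 × 102 + 2 × 4 = 1844.
Non-drop label index = 1843049 + 1844 = 1844893; at 30 labels/s that is 17:04:56:13, i.e. DF 17:04:56;13.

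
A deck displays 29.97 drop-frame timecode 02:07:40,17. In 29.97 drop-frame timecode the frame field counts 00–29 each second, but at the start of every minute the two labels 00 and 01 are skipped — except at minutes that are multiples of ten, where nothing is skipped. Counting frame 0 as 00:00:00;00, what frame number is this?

Complete 10-minute blocks: 12, each 17982 frames → 215784.
Remaining 7 whole minutes in the current block: 1800 + 6 × 1798 = 12588 frames.
Within the current minute: 40 × 30 + 17 − 2 = 1215 (labels ;00/;01 skipped at this minute). Total = 215784 + 12588 + 1215 = 229587.

229587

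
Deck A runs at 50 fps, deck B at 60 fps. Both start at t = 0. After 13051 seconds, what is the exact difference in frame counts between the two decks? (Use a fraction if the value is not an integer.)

A emits 50 × 13051 = 652550 frames; B emits 60 × 13051 = 783060.
Difference = 130510 frames; B is ahead of A.

130510 frames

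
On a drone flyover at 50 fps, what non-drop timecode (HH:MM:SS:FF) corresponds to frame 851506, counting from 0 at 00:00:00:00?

04:43:50:06

851506 ÷ 50 = 17030 full seconds, remainder 6 frames.
17030 s = 4 h 43 min 50 s.
Timecode: 04:43:50:06.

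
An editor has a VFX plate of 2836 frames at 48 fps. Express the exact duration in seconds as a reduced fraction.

709/12 seconds

Running time = 2836 ÷ (48) = 2836 × 1/48 = 709/12 s.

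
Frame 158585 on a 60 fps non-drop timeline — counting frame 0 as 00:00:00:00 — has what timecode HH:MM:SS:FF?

158585 ÷ 60 = 2643 full seconds, remainder 5 frames.
2643 s = 0 h 44 min 3 s.
Timecode: 00:44:03:05.

00:44:03:05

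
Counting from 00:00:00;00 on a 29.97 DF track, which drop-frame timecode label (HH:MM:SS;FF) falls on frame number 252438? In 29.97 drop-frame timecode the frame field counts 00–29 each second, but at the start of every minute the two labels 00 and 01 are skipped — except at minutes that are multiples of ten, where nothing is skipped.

Ten DF minutes hold 17982 frames, so frame 252438 lies in block 14 (frames 251748–269729) with 690 frames into that block.
The block's first minute is 1800 frames and the rest 1798 each; 690 frames reaches minute 0, so 14 × 18 + 0 × 2 = 252 labels have been skipped so far.
Adding those back, label number 252438 + 252 = 252690 at 30 labels/s is 8423 s + 0 f = 2 h 20 min 23 s frame 0, i.e. 02:20:23;00.

02:20:23;00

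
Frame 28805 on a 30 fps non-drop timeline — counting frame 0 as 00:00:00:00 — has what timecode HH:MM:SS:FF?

28805 ÷ 30 = 960 full seconds, remainder 5 frames.
960 s = 0 h 16 min 0 s.
Timecode: 00:16:00:05.

00:16:00:05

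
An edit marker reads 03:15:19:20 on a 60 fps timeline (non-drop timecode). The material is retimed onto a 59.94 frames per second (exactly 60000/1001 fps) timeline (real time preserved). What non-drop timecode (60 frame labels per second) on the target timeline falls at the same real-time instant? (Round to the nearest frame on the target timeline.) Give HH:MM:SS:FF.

03:15:07:38

Source frame index: (3×3600 + 15×60 + 19) × 60 + 20 = 703160.
Real time: 703160 / (60) = 35158/3 s.
Target frame: (35158/3) × (60000/1001) = 703160000/1001 ≈ 702457.542 → 702458.
At 60 labels/s: frame 702458 → 03:15:07:38.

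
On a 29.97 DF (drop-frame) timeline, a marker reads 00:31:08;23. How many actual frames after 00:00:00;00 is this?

As if non-drop at 30 labels/s: (0 × 3600 + 31 × 60 + 8) × 30 + 23 = 56063.
Minute boundaries passed: 31; those not divisible by 10: 31 − 3 = 28; dropped labels = 2 × 28 = 56.
Actual frame index = 56063 − 56 = 56007.

56007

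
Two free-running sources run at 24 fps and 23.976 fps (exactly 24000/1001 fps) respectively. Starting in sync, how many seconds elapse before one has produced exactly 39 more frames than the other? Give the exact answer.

1626.625 seconds

The gap grows by |24000/1001 − 24| = 24/1001 frames per second.
Time for a 39-frame gap: 39 ÷ (24/1001) = 1626.625 s.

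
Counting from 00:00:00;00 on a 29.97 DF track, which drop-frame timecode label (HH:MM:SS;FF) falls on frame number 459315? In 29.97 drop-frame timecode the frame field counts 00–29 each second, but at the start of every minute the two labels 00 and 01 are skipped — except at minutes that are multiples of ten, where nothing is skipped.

Ten DF minutes hold 17982 frames, so frame 459315 lies in block 25 (frames 449550–467531) with 9765 frames into that block.
The block's first minute is 1800 frames and the rest 1798 each; 9765 frames reaches minute 5, so 25 × 18 + 5 × 2 = 460 labels have been skipped so far.
Adding those back, label number 459315 + 460 = 459775 at 30 labels/s is 15325 s + 25 f = 4 h 15 min 25 s frame 25, i.e. 04:15:25;25.

04:15:25;25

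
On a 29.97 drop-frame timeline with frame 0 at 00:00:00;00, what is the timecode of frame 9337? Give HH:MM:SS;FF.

Each 10-minute DF block holds 10 × 60 × 30 − 9 × 2 = 17982 frames. 9337 ÷ 17982 → 0 full blocks, remainder 9337.
Within the partial block the first minute is 1800 frames and each further minute 1798, so 5 further minute boundaries passed. Total skipped labels = 18 × 0 + 2 × 5 = 10.
Non-drop label index = 9337 + 10 = 9347; at 30 labels/s that is 00:05:11:17, i.e. DF 00:05:11;17.

00:05:11;17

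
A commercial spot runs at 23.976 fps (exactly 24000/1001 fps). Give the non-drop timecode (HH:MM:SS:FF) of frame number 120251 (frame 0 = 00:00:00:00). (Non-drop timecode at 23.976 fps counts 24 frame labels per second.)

120251 ÷ 24 = 5010 full seconds, remainder 11 frames.
5010 s = 1 h 23 min 30 s.
Timecode: 01:23:30:11.

01:23:30:11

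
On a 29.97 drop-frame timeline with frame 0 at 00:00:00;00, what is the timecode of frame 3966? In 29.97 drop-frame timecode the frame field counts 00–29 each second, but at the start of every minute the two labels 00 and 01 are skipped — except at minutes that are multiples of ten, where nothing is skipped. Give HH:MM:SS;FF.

00:02:12;10

Ten DF minutes hold 17982 frames, so frame 3966 lies in block 0 (frames 0–17981) with 3966 frames into that block.
The block's first minute is 1800 frames and the rest 1798 each; 3966 frames reaches minute 2, so 0 × 18 + 2 × 2 = 4 labels have been skipped so far.
Adding those back, label number 3966 + 4 = 3970 at 30 labels/s is 132 s + 10 f = 0 h 2 min 12 s frame 10, i.e. 00:02:12;10.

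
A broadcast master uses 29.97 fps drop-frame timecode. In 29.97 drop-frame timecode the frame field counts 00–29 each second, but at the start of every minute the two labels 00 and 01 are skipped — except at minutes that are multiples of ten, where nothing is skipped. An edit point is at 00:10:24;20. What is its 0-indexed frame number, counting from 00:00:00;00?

Complete 10-minute blocks: 1, each 17982 frames → 17982.
Remaining 0 whole minutes in the current block: 0 frames.
Within the current minute: 24 × 30 + 20 = 740. Total = 17982 + 0 + 740 = 18722.

18722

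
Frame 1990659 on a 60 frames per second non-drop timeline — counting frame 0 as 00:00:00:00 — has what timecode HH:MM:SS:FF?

09:12:57:39

1990659 ÷ 60 = 33177 full seconds, remainder 39 frames.
33177 s = 9 h 12 min 57 s.
Timecode: 09:12:57:39.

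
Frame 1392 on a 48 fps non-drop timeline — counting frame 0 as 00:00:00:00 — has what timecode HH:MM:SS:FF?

1392 ÷ 48 = 29 full seconds, remainder 0 frames.
29 s = 0 h 0 min 29 s.
Timecode: 00:00:29:00.

00:00:29:00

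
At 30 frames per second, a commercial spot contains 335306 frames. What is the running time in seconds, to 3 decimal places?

Running time = 335306 × 1/30 = 167653/15 s ≈ 11176.867 s.

11176.867 seconds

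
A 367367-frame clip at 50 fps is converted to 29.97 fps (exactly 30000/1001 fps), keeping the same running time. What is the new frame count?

220200 frames

Target frames = source frames × (target rate / source rate) = 367367 × (30000/1001)/(50) = 367367 × 600/1001 = 220200.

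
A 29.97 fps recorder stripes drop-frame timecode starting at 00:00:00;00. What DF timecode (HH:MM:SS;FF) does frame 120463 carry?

01:06:59;13

Ten DF minutes hold 17982 frames, so frame 120463 lies in block 6 (frames 107892–125873) with 12571 frames into that block.
The block's first minute is 1800 frames and the rest 1798 each; 12571 frames reaches minute 6, so 6 × 18 + 6 × 2 = 120 labels have been skipped so far.
Adding those back, label number 120463 + 120 = 120583 at 30 labels/s is 4019 s + 13 f = 1 h 6 min 59 s frame 13, i.e. 01:06:59;13.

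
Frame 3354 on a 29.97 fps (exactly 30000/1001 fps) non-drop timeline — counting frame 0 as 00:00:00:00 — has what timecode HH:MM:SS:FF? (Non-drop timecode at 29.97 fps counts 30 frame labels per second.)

00:01:51:24

3354 ÷ 30 = 111 full seconds, remainder 24 frames.
111 s = 0 h 1 min 51 s.
Timecode: 00:01:51:24.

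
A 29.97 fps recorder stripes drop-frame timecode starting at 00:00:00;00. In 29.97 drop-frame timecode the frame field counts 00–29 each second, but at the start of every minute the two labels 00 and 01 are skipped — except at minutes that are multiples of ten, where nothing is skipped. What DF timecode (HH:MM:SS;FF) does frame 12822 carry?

Ten DF minutes hold 17982 frames, so frame 12822 lies in block 0 (frames 0–17981) with 12822 frames into that block.
The block's first minute is 1800 frames and the rest 1798 each; 12822 frames reaches minute 7, so 0 × 18 + 7 × 2 = 14 labels have been skipped so far.
Adding those back, label number 12822 + 14 = 12836 at 30 labels/s is 427 s + 26 f = 0 h 7 min 7 s frame 26, i.e. 00:07:07;26.

00:07:07;26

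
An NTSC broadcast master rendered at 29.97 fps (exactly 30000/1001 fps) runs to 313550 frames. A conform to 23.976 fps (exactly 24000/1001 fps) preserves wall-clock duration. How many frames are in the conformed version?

Target frames = source frames × (target rate / source rate) = 313550 × (24000/1001)/(30000/1001) = 313550 × 4/5 = 250840.

250840 frames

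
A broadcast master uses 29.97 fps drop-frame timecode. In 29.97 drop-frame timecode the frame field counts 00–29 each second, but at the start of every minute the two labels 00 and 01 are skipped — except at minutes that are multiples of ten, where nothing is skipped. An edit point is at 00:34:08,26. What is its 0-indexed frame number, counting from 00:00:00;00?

61404

Complete 10-minute blocks: 3, each 17982 frames → 53946.
Remaining 4 whole minutes in the current block: 1800 + 3 × 1798 = 7194 frames.
Within the current minute: 8 × 30 + 26 − 2 = 264 (labels ;00/;01 skipped at this minute). Total = 53946 + 7194 + 264 = 61404.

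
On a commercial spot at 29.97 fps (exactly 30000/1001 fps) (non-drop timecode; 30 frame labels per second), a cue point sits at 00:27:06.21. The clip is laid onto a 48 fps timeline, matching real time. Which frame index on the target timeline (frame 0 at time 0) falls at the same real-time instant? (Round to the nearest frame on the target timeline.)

frame 78160

Source frame index: (0×3600 + 27×60 + 6) × 30 + 21 = 48801.
Real time: 48801 / (30000/1001) = 16283267/10000 s.
Target frame: (16283267/10000) × (48) = 48849801/625 ≈ 78159.682 → 78160.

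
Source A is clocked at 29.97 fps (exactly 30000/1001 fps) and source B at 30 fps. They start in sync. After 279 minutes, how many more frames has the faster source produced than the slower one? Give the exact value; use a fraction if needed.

502200/1001 frames

279 min = 16740 s.
A emits 30000/1001 × 16740 = 502200000/1001 frames; B emits 30 × 16740 = 502200.
Difference = 502200/1001 frames (≈ 501.6983); B is ahead of A.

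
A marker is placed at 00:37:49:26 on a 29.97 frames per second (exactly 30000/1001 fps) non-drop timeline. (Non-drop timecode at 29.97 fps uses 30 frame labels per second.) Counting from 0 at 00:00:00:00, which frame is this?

Total seconds to the label: (0 × 3600 + 37 × 60 + 49) = 2269.
Frame index = 2269 × 30 + 26 = 68096.

frame 68096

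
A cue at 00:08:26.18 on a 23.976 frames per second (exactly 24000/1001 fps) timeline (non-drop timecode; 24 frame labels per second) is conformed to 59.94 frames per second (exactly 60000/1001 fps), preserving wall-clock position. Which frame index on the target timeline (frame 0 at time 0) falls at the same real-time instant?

Source frame index: (0×3600 + 8×60 + 26) × 24 + 18 = 12162.
Real time: 12162 / (24000/1001) = 2029027/4000 s.
Target frame: (2029027/4000) × (60000/1001) = 30405.

frame 30405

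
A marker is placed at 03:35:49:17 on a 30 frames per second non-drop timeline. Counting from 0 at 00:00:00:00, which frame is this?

388487

Total seconds to the label: (3 × 3600 + 35 × 60 + 49) = 12949.
Frame index = 12949 × 30 + 17 = 388487.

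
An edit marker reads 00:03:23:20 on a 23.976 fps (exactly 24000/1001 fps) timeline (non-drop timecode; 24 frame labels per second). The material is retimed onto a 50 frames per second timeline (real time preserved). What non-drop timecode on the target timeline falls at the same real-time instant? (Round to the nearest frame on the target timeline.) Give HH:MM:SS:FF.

00:03:24:02

Source frame index: (0×3600 + 3×60 + 23) × 24 + 20 = 4892.
Real time: 4892 / (24000/1001) = 1224223/6000 s.
Target frame: (1224223/6000) × (50) = 1224223/120 ≈ 10201.858 → 10202.
At 50 labels/s: frame 10202 → 00:03:24:02.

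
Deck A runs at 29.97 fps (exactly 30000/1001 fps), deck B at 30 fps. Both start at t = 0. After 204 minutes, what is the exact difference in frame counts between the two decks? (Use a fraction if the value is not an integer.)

367200/1001 frames

204 min = 12240 s.
A emits 30000/1001 × 12240 = 367200000/1001 frames; B emits 30 × 12240 = 367200.
Difference = 367200/1001 frames (≈ 366.8332); B is ahead of A.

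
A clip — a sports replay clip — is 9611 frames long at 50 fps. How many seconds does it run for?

192.22 seconds

Running time = 9611 / (50) = 192.22 s.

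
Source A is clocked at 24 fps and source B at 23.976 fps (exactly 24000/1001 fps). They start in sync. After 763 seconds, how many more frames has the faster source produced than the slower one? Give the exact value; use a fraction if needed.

A emits 24 × 763 = 18312 frames; B emits 24000/1001 × 763 = 2616000/143.
Difference = 2616/143 frames (≈ 18.2937); B is behind A.

2616/143 frames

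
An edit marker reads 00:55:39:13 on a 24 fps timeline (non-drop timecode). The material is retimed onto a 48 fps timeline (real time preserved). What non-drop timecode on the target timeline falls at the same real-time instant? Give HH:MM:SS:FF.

00:55:39:26

Source frame index: (0×3600 + 55×60 + 39) × 24 + 13 = 80149.
Real time: 80149 / (24) = 80149/24 s.
Target frame: (80149/24) × (48) = 160298.
At 48 labels/s: frame 160298 → 00:55:39:26.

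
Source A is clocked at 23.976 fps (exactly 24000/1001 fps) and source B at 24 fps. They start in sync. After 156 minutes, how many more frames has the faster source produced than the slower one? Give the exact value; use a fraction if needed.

156 min = 9360 s.
A emits 24000/1001 × 9360 = 17280000/77 frames; B emits 24 × 9360 = 224640.
Difference = 17280/77 frames (≈ 224.4156); B is ahead of A.

17280/77 frames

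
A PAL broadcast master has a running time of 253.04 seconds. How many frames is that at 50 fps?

Frames = 253.04 × 50 = 12652.

12652 frames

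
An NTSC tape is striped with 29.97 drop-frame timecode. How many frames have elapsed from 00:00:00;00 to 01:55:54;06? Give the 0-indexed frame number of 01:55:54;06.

208418

Complete 10-minute blocks: 11, each 17982 frames → 197802.
Remaining 5 whole minutes in the current block: 1800 + 4 × 1798 = 8992 frames.
Within the current minute: 54 × 30 + 6 − 2 = 1624 (labels ;00/;01 skipped at this minute). Total = 197802 + 8992 + 1624 = 208418.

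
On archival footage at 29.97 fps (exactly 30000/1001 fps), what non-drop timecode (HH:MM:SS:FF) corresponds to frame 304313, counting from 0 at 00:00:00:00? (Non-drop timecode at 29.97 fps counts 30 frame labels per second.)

02:49:03:23

304313 ÷ 30 = 10143 full seconds, remainder 23 frames.
10143 s = 2 h 49 min 3 s.
Timecode: 02:49:03:23.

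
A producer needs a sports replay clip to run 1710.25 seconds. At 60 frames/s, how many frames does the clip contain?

102615 frames

Frames = 1710.25 × 60 = 102615.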